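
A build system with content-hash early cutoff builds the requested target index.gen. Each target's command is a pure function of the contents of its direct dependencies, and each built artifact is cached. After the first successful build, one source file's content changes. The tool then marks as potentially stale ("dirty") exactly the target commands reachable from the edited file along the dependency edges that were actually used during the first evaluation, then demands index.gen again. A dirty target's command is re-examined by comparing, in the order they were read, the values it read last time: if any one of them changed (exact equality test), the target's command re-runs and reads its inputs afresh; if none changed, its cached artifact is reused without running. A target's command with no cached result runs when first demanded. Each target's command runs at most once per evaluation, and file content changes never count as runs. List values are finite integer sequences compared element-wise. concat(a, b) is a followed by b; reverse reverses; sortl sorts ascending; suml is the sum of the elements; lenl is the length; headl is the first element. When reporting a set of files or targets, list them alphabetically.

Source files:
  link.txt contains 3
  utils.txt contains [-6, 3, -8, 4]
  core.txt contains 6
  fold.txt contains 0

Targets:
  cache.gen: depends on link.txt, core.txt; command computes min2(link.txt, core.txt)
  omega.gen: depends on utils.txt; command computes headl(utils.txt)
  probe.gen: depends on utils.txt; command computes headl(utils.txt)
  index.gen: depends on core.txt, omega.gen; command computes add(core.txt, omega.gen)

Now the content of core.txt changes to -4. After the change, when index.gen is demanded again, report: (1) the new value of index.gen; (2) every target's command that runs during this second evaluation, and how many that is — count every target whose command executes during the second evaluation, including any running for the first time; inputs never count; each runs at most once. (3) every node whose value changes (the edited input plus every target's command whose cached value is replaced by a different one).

First evaluation (everything demanded from the output):
  omega.gen = headl([-6, 3, -8, 4]) = -6
  index.gen = add(6, -6) = 0

Propagation after the edit:
  index.gen: runs — core.txt 6->-4; result -10.

New value of index.gen: -10.
Target commands that run: index.gen — 1 in total.
Values that change: core.txt, index.gen.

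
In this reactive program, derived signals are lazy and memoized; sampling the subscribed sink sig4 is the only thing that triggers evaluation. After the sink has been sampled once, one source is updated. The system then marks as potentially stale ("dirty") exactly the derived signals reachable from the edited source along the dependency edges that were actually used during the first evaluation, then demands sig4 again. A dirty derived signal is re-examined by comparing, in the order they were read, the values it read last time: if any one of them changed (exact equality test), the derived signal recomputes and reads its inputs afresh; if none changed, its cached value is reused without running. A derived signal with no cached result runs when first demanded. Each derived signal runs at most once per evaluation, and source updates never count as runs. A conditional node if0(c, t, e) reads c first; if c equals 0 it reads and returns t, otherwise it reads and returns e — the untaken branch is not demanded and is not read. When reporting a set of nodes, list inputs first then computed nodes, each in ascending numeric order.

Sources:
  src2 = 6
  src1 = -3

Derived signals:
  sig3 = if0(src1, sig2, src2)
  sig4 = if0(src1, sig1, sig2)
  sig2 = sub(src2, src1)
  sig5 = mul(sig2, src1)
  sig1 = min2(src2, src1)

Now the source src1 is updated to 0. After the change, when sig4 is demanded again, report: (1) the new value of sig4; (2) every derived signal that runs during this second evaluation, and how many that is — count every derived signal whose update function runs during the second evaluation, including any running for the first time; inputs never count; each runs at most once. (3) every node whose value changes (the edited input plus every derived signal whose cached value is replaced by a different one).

Demanding sig4 again yields 0.
2 derived signals run: sig1, sig4.
The nodes whose values change: src1, sig4.
Note the branch switch — demand abandons sig2, which is never re-examined.

First demand of the output computes:
  sig2 = sub(6, -3) = 9
  sig4 = if0(src1=-3 -> else branch sig2) = 9

After the edit, cleaning proceeds:
  sig1: had never run; runs now, result 0.
  sig2: stays stale; no demand reaches it after the flip.
  sig4: a read changed (src1 -3->0) — executes, giving 0.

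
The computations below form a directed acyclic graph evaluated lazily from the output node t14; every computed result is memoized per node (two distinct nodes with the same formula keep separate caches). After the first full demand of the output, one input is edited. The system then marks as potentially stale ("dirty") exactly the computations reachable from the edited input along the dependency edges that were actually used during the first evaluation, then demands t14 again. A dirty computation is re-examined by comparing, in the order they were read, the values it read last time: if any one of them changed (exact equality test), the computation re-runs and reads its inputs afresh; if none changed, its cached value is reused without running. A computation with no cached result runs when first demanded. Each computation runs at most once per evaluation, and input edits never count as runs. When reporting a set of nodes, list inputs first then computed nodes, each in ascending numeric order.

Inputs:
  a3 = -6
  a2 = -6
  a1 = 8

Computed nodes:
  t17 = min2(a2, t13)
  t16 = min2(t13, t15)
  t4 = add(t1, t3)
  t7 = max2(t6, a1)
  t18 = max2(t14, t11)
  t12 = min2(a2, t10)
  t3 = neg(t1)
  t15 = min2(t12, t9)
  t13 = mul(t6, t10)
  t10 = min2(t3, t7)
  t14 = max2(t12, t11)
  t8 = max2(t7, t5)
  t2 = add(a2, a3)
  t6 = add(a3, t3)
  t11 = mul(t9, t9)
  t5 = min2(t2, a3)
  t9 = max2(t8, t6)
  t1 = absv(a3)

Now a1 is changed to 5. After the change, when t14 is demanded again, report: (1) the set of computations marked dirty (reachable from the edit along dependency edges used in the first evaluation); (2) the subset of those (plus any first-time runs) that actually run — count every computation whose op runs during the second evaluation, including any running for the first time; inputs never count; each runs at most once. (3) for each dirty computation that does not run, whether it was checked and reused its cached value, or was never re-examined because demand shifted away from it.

The edit dirties: t7, t8, t9, t10, t11, t12, t14.
6 computations run: t7, t8, t9, t10, t11, t14.
Cache hits after checking: t12.
Note where the cutoff bites: t12 is checked, finds nothing changed, and keeps its cache.

First demand of the output computes:
  t1 = absv(-6) = 6
  t2 = add(-6, -6) = -12
  t3 = neg(6) = -6
  t5 = min2(-12, -6) = -12
  t6 = add(-6, -6) = -12
  t7 = max2(-12, 8) = 8
  t8 = max2(8, -12) = 8
  t9 = max2(8, -12) = 8
  t10 = min2(-6, 8) = -6
  t11 = mul(8, 8) = 64
  t12 = min2(-6, -6) = -6
  t14 = max2(-6, 64) = 64

After the edit, cleaning proceeds:
  t7: a read changed (a1 8->5) — executes, giving 5.
  t8: a read changed (t7 8->5) — executes, giving 5.
  t9: a read changed (t8 8->5) — executes, giving 5.
  t10: a read changed (t7 8->5) — executes, giving -6 — identical to its old value.
  t11: a read changed (t9 8->5; t9 8->5) — executes, giving 25.
  t12: dirty, but its reads are unchanged (a2 unchanged, t10 unchanged); cached -6 stands.
  t14: a read changed (t11 64->25) — executes, giving 25.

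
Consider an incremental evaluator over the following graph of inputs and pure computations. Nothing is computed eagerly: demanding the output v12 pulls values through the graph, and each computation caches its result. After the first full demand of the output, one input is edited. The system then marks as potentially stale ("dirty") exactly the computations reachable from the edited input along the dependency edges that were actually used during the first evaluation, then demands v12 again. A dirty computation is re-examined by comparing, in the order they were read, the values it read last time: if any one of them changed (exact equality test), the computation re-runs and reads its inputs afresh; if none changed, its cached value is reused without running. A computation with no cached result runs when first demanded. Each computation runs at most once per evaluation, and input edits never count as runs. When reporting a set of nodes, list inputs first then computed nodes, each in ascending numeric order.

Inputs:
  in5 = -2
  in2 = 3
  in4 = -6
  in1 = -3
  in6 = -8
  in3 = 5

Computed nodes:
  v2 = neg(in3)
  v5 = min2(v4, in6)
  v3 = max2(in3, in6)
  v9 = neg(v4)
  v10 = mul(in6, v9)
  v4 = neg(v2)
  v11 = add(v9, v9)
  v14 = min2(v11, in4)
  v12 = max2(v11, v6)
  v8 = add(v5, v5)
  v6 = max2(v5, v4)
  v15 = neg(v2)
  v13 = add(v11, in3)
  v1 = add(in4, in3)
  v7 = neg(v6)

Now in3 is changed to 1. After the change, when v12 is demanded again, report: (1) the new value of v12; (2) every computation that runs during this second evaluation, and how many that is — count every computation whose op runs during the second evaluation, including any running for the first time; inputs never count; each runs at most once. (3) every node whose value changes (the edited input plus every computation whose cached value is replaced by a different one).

v12 now evaluates to 1.
Run set: v2, v4, v5, v6, v9, v11, v12 (7 run).
Changed values: in3, v2, v4, v6, v9, v11, v12.

Initial pass — values computed on the first demand:
  v2 = neg(5) = -5
  v4 = neg(-5) = 5
  v5 = min2(5, -8) = -8
  v6 = max2(-8, 5) = 5
  v9 = neg(5) = -5
  v11 = add(-5, -5) = -10
  v12 = max2(-10, 5) = 5

Second demand — change propagation:
  v2: re-runs because in3 5->1; new result -1.
  v4: re-runs because v2 -5->-1; new result 1.
  v5: re-runs because v4 5->1; new result -8 (unchanged).
  v6: re-runs because v4 5->1; new result 1.
  v9: re-runs because v4 5->1; new result -1.
  v11: re-runs because v9 -5->-1; v9 -5->-1; new result -2.
  v12: re-runs because v11 -10->-2; v6 5->1; new result 1.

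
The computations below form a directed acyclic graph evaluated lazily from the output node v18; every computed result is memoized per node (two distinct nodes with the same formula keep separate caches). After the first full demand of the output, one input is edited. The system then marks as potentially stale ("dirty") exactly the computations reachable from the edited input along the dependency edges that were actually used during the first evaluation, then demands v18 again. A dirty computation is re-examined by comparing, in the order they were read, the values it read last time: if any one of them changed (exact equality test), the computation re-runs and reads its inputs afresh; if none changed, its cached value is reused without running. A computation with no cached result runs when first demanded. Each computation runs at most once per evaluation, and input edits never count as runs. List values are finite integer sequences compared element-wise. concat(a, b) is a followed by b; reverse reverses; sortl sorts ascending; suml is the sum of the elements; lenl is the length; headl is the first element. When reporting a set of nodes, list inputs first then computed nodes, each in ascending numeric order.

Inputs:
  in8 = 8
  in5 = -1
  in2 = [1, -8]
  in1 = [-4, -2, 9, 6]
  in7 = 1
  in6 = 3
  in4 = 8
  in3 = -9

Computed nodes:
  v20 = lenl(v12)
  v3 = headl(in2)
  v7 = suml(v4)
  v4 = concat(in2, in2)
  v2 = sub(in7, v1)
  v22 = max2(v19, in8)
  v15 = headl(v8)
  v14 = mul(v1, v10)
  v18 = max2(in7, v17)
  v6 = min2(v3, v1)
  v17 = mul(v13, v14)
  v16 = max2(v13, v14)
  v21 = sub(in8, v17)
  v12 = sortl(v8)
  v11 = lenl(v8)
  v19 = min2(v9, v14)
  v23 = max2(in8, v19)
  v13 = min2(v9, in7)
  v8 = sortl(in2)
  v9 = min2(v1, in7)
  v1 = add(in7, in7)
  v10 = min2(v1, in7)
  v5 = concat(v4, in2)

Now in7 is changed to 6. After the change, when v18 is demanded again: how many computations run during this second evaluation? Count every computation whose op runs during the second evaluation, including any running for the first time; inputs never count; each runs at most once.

7 computations run: v1, v9, v10, v13, v14, v17, v18.

First demand of the output computes:
  v1 = add(1, 1) = 2
  v9 = min2(2, 1) = 1
  v10 = min2(2, 1) = 1
  v13 = min2(1, 1) = 1
  v14 = mul(2, 1) = 2
  v17 = mul(1, 2) = 2
  v18 = max2(1, 2) = 2

After the edit, cleaning proceeds:
  v1: a read changed (in7 1->6; in7 1->6) — executes, giving 12.
  v9: a read changed (v1 2->12; in7 1->6) — executes, giving 6.
  v10: a read changed (v1 2->12; in7 1->6) — executes, giving 6.
  v13: a read changed (v9 1->6; in7 1->6) — executes, giving 6.
  v14: a read changed (v1 2->12; v10 1->6) — executes, giving 72.
  v17: a read changed (v13 1->6; v14 2->72) — executes, giving 432.
  v18: a read changed (in7 1->6; v17 2->432) — executes, giving 432.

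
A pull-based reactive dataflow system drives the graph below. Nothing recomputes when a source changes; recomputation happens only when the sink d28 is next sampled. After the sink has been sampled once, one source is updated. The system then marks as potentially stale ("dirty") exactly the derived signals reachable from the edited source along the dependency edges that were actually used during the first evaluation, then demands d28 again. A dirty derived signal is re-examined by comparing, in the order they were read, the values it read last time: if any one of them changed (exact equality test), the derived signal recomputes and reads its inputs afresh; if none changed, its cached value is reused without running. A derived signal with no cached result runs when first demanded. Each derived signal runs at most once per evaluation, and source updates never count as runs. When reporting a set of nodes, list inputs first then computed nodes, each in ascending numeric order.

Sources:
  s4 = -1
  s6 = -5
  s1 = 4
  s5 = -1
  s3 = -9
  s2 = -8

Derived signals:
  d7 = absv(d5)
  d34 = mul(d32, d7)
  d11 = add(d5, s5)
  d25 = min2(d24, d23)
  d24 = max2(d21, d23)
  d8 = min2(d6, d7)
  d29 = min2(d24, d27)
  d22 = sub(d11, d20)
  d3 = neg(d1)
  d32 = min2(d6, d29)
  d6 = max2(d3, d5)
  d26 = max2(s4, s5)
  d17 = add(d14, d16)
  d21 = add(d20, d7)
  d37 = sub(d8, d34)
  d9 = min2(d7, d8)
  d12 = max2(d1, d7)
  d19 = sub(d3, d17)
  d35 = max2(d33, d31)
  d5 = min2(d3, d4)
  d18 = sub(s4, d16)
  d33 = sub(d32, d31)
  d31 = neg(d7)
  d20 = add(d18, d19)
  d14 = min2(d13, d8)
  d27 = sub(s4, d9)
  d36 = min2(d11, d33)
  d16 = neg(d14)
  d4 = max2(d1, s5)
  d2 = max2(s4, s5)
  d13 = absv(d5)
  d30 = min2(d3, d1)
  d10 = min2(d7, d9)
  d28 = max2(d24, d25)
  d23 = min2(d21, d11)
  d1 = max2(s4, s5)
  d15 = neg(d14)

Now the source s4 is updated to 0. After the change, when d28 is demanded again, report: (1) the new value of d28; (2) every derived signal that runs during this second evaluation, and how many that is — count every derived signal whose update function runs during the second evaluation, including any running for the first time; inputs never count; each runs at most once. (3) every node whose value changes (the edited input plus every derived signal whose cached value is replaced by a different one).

New value of d28: 0.
Derived signals that run: d1, d3, d4, d5, d6, d7, d8, d11, d13, d14, d16, d17, d18, d19, d20, d21, d23, d24, d25, d28 — 20 in total.
Values that change: s4, d1, d3, d4, d5, d6, d7, d8, d11, d13, d14, d16, d19, d20, d21, d23, d24, d25, d28.

First evaluation (everything demanded from the output):
  d1 = max2(-1, -1) = -1
  d3 = neg(-1) = 1
  d4 = max2(-1, -1) = -1
  d5 = min2(1, -1) = -1
  d6 = max2(1, -1) = 1
  d7 = absv(-1) = 1
  d8 = min2(1, 1) = 1
  d11 = add(-1, -1) = -2
  d13 = absv(-1) = 1
  d14 = min2(1, 1) = 1
  d16 = neg(1) = -1
  d17 = add(1, -1) = 0
  d18 = sub(-1, -1) = 0
  d19 = sub(1, 0) = 1
  d20 = add(0, 1) = 1
  d21 = add(1, 1) = 2
  d23 = min2(2, -2) = -2
  d24 = max2(2, -2) = 2
  d25 = min2(2, -2) = -2
  d28 = max2(2, -2) = 2

Propagation after the edit:
  d1: runs — s4 -1->0; result 0.
  d3: runs — d1 -1->0; result 0.
  d4: runs — d1 -1->0; result 0.
  d5: runs — d3 1->0; d4 -1->0; result 0.
  d6: runs — d3 1->0; d5 -1->0; result 0.
  d7: runs — d5 -1->0; result 0.
  d8: runs — d6 1->0; d7 1->0; result 0.
  d11: runs — d5 -1->0; result -1.
  d13: runs — d5 -1->0; result 0.
  d14: runs — d13 1->0; d8 1->0; result 0.
  d16: runs — d14 1->0; result 0.
  d17: runs — d14 1->0; d16 -1->0; result 0 (same value as before).
  d18: runs — s4 -1->0; d16 -1->0; result 0 (same value as before).
  d19: runs — d3 1->0; result 0.
  d20: runs — d19 1->0; result 0.
  d21: runs — d20 1->0; d7 1->0; result 0.
  d23: runs — d21 2->0; d11 -2->-1; result -1.
  d24: runs — d21 2->0; d23 -2->-1; result 0.
  d25: runs — d24 2->0; d23 -2->-1; result -1.
  d28: runs — d24 2->0; d25 -2->-1; result 0.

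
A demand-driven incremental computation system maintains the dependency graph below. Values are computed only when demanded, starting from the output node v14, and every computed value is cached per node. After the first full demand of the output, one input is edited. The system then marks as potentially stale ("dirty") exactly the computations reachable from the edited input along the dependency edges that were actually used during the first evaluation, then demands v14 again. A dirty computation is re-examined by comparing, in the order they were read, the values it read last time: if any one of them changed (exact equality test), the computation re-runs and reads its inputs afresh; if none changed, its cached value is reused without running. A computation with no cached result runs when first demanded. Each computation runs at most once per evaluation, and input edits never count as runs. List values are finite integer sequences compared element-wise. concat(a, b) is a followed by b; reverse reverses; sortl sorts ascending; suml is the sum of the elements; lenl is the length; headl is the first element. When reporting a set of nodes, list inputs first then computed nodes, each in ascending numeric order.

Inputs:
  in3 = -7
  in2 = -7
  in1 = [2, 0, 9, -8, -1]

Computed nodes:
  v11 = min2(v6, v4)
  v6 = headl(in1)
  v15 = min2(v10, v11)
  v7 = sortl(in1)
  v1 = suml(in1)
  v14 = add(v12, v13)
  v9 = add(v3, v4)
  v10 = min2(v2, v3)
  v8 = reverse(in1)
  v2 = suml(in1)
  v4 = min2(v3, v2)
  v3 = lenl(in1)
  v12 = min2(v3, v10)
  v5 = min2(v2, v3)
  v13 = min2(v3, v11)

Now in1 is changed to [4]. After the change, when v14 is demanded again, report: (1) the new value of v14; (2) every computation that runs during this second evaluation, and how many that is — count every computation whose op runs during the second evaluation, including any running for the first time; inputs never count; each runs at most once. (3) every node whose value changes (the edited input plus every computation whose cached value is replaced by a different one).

First evaluation (everything demanded from the output):
  v2 = suml([2, 0, 9, -8, -1]) = 2
  v3 = lenl([2, 0, 9, -8, -1]) = 5
  v4 = min2(5, 2) = 2
  v6 = headl([2, 0, 9, -8, -1]) = 2
  v10 = min2(2, 5) = 2
  v11 = min2(2, 2) = 2
  v12 = min2(5, 2) = 2
  v13 = min2(5, 2) = 2
  v14 = add(2, 2) = 4

Propagation after the edit:
  v2: runs — in1 [2, 0, 9, -8, -1]->[4]; result 4.
  v3: runs — in1 [2, 0, 9, -8, -1]->[4]; result 1.
  v4: runs — v3 5->1; v2 2->4; result 1.
  v6: runs — in1 [2, 0, 9, -8, -1]->[4]; result 4.
  v10: runs — v2 2->4; v3 5->1; result 1.
  v11: runs — v6 2->4; v4 2->1; result 1.
  v12: runs — v3 5->1; v10 2->1; result 1.
  v13: runs — v3 5->1; v11 2->1; result 1.
  v14: runs — v12 2->1; v13 2->1; result 2.

New value of v14: 2.
Computations that run: v2, v3, v4, v6, v10, v11, v12, v13, v14 — 9 in total.
Values that change: in1, v2, v3, v4, v6, v10, v11, v12, v13, v14.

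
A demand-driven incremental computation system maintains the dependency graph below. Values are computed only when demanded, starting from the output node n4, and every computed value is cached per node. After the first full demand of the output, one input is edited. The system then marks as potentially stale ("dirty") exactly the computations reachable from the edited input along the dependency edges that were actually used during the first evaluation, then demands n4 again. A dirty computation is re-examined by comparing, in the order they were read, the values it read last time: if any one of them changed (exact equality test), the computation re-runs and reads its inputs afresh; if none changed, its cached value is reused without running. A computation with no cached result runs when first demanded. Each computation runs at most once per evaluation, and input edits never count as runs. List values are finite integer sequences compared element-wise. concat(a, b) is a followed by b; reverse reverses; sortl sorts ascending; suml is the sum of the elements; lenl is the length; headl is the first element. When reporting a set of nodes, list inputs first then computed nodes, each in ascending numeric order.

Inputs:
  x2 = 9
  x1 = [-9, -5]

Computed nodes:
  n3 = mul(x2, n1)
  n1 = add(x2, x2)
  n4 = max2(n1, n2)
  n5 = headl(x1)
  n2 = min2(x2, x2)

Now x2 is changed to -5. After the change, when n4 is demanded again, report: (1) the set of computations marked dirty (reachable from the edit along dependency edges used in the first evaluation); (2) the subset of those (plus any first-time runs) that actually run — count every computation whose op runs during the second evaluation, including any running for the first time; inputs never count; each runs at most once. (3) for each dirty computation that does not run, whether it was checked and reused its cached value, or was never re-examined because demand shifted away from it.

Marked dirty: n1, n2, n4.
Computations that run: n1, n2, n4 — 3 in total.
Every dirty computation ran.

First evaluation (everything demanded from the output):
  n1 = add(9, 9) = 18
  n2 = min2(9, 9) = 9
  n4 = max2(18, 9) = 18

Propagation after the edit:
  n1: runs — x2 9->-5; x2 9->-5; result -10.
  n2: runs — x2 9->-5; x2 9->-5; result -5.
  n4: runs — n1 18->-10; n2 9->-5; result -5.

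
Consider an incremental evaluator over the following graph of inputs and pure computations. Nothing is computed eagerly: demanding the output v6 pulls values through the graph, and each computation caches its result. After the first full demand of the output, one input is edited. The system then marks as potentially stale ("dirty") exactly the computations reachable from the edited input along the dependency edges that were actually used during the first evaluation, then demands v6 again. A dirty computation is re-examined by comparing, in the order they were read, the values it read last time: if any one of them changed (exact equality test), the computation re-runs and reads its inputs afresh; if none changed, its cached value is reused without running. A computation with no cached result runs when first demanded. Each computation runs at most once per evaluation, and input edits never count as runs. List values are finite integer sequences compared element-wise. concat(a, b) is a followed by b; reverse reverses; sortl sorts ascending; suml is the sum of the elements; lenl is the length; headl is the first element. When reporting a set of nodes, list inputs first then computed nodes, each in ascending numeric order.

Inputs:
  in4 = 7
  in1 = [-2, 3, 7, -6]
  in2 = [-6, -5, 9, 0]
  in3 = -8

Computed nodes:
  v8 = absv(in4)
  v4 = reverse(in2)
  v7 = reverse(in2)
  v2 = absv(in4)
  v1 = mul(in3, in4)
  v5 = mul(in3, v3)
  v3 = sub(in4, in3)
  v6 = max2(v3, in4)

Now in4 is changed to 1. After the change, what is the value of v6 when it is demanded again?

v6 now evaluates to 9.

Initial pass — values computed on the first demand:
  v3 = sub(7, -8) = 15
  v6 = max2(15, 7) = 15

Second demand — change propagation:
  v3: re-runs because in4 7->1; new result 9.
  v6: re-runs because v3 15->9; in4 7->1; new result 9.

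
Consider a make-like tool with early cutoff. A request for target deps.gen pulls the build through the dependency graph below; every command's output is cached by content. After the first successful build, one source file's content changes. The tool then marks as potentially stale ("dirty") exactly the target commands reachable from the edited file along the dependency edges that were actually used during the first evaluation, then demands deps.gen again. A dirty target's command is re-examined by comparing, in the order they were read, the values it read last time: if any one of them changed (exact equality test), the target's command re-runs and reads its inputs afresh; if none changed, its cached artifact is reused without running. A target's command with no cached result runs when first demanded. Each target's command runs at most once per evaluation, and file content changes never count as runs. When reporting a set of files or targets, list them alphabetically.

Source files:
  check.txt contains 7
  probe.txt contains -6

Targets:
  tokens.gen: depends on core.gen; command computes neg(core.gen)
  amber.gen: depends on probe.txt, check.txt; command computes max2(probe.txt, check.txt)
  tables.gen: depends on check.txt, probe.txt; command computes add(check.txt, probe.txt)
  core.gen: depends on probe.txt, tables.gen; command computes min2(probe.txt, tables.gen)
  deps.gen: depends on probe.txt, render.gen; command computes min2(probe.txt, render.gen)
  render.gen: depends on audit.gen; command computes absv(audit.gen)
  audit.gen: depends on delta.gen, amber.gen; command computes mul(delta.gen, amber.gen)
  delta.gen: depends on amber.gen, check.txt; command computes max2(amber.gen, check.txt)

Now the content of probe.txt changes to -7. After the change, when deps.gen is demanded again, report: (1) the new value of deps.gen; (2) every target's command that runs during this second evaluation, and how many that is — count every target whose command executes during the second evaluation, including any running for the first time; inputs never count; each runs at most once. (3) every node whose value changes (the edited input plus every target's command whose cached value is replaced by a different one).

Demanding deps.gen again yields -7.
2 target commands run: amber.gen, deps.gen.
The nodes whose values change: deps.gen, probe.txt.
Note where the cutoff bites: delta.gen is checked, finds nothing changed, and keeps its cache.

First demand of the output computes:
  amber.gen = max2(-6, 7) = 7
  delta.gen = max2(7, 7) = 7
  audit.gen = mul(7, 7) = 49
  render.gen = absv(49) = 49
  deps.gen = min2(-6, 49) = -6

After the edit, cleaning proceeds:
  amber.gen: a read changed (probe.txt -6->-7) — executes, giving 7 — identical to its old value.
  delta.gen: dirty, but its reads are unchanged (amber.gen unchanged, check.txt unchanged); cached 7 stands.
  audit.gen: dirty, but its reads are unchanged (delta.gen unchanged, amber.gen unchanged); cached 49 stands.
  render.gen: dirty, but its reads are unchanged (audit.gen unchanged); cached 49 stands.
  deps.gen: a read changed (probe.txt -6->-7) — executes, giving -7.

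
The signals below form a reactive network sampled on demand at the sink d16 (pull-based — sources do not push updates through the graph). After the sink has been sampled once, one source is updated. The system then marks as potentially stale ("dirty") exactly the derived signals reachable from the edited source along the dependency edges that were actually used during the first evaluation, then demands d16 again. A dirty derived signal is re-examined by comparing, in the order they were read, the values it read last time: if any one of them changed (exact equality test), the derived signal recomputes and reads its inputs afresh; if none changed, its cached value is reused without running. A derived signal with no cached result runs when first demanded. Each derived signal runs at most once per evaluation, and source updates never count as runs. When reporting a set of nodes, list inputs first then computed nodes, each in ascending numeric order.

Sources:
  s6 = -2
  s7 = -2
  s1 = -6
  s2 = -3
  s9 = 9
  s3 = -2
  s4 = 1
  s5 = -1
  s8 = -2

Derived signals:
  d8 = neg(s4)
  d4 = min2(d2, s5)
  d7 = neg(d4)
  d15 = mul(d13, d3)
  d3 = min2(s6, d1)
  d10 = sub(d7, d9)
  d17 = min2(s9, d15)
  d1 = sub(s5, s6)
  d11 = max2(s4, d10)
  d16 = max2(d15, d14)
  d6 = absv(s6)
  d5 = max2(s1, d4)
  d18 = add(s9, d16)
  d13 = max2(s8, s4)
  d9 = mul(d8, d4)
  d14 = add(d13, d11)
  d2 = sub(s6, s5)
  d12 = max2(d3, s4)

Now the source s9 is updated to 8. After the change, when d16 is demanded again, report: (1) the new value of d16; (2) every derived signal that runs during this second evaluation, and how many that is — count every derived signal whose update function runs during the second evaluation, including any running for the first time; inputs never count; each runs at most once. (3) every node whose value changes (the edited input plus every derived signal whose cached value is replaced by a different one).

d16 now evaluates to 2.
Run set: none (0 run).
Changed values: s9.
The important point: nothing the output needs ever reads s9, so the edit is invisible to it.

Initial pass — values computed on the first demand:
  d1 = sub(-1, -2) = 1
  d2 = sub(-2, -1) = -1
  d3 = min2(-2, 1) = -2
  d4 = min2(-1, -1) = -1
  d7 = neg(-1) = 1
  d8 = neg(1) = -1
  d9 = mul(-1, -1) = 1
  d10 = sub(1, 1) = 0
  d11 = max2(1, 0) = 1
  d13 = max2(-2, 1) = 1
  d14 = add(1, 1) = 2
  d15 = mul(1, -2) = -2
  d16 = max2(-2, 2) = 2

Second demand — change propagation:
  no demanded computation ever read s9, so the edit dirties nothing and nothing runs.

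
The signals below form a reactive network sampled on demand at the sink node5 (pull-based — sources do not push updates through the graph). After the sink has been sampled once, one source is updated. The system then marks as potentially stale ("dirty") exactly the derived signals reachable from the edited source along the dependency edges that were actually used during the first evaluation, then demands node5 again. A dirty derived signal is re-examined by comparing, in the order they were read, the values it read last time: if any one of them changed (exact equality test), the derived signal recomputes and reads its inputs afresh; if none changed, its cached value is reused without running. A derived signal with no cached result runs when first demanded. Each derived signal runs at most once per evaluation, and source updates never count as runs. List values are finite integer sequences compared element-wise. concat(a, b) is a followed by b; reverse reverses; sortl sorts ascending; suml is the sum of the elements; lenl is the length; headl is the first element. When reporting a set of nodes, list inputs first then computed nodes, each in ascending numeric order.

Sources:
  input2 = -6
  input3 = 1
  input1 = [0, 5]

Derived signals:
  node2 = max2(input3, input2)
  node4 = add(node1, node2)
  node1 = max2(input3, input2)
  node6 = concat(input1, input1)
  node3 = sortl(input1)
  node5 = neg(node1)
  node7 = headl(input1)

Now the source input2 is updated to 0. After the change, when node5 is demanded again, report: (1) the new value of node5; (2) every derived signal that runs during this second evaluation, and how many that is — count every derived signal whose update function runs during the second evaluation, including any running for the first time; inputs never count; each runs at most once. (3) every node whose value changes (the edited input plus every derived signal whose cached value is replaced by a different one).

node5 now evaluates to -1.
Run set: node1 (1 run).
Changed values: input2.
The important point: node1 recomputes to an identical value, and the output ends up unchanged.

Initial pass — values computed on the first demand:
  node1 = max2(1, -6) = 1
  node5 = neg(1) = -1

Second demand — change propagation:
  node1: re-runs because input2 -6->0; new result 1 (unchanged).
  node5: re-examined; everything it read last time is the same (node1 unchanged) — cache -1 kept, no run.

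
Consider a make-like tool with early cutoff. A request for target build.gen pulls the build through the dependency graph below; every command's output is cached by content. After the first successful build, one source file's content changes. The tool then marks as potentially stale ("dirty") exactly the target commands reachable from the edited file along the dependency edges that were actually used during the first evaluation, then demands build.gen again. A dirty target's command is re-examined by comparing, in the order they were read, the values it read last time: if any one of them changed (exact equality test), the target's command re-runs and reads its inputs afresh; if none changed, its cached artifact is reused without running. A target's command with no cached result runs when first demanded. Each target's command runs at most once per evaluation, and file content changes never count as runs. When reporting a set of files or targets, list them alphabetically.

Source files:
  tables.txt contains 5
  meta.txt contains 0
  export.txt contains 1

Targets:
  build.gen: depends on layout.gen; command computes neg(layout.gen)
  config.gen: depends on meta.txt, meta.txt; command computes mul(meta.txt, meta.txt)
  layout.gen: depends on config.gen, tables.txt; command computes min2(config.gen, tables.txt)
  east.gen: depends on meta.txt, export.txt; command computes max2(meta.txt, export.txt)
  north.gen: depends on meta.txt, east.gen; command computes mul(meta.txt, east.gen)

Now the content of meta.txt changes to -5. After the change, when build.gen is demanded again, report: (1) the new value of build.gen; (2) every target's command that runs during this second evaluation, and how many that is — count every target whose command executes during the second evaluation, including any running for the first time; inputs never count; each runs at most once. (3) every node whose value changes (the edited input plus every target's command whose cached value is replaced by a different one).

First demand of the output computes:
  config.gen = mul(0, 0) = 0
  layout.gen = min2(0, 5) = 0
  build.gen = neg(0) = 0

After the edit, cleaning proceeds:
  config.gen: a read changed (meta.txt 0->-5; meta.txt 0->-5) — executes, giving 25.
  layout.gen: a read changed (config.gen 0->25) — executes, giving 5.
  build.gen: a read changed (layout.gen 0->5) — executes, giving -5.

Demanding build.gen again yields -5.
3 target commands run: build.gen, config.gen, layout.gen.
The nodes whose values change: build.gen, config.gen, layout.gen, meta.txt.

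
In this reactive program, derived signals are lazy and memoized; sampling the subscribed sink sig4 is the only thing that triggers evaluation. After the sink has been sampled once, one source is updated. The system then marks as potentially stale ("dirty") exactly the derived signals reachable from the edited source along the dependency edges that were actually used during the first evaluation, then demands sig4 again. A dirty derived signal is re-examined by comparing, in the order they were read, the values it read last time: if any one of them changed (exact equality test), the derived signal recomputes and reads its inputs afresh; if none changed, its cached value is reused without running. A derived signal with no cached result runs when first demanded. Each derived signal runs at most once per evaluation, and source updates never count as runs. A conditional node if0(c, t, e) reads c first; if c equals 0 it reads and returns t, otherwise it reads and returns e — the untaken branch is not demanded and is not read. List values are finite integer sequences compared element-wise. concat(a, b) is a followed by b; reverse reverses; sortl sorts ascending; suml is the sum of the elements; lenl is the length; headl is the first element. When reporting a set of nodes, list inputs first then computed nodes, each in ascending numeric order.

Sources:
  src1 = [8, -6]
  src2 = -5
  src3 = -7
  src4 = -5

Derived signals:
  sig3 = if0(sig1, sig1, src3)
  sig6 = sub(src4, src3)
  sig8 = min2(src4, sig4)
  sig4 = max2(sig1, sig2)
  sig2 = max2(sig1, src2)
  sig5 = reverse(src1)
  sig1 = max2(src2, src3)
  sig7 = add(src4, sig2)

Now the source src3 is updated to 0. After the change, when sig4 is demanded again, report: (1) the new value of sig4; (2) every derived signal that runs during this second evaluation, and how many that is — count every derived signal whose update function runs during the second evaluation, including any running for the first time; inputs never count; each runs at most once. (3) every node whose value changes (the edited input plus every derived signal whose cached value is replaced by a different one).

Demanding sig4 again yields 0.
3 derived signals run: sig1, sig2, sig4.
The nodes whose values change: src3, sig1, sig2, sig4.

First demand of the output computes:
  sig1 = max2(-5, -7) = -5
  sig2 = max2(-5, -5) = -5
  sig4 = max2(-5, -5) = -5

After the edit, cleaning proceeds:
  sig1: a read changed (src3 -7->0) — executes, giving 0.
  sig2: a read changed (sig1 -5->0) — executes, giving 0.
  sig4: a read changed (sig1 -5->0; sig2 -5->0) — executes, giving 0.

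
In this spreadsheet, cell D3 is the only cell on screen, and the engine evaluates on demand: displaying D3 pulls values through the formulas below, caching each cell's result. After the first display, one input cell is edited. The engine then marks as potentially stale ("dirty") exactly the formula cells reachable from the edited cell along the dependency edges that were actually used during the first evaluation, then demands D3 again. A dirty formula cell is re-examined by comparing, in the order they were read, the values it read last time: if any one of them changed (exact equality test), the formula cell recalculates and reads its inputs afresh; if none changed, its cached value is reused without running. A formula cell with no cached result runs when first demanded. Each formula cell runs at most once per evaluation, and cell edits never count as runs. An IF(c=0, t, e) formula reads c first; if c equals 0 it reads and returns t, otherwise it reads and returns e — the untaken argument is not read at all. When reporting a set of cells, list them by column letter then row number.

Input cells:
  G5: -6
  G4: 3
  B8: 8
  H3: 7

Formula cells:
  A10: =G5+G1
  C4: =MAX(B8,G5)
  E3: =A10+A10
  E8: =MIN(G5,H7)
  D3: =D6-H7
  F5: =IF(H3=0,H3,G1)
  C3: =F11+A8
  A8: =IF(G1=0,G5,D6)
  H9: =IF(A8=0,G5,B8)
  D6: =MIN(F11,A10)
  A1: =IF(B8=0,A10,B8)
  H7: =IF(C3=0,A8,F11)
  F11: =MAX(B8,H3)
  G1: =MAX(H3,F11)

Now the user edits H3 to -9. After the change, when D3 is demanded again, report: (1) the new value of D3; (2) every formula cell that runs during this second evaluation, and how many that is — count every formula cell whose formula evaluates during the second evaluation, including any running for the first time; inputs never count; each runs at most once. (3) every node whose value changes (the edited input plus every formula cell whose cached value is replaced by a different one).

Initial pass — values computed on the first demand:
  F11 = MAX(8, 7) = 8
  G1 = MAX(7, 8) = 8
  A10 = -6 + 8 = 2
  D6 = MIN(8, 2) = 2
  A8 = IF(G1=0: G1=8 -> else branch D6) = 2
  C3 = 8 + 2 = 10
  H7 = IF(C3=0: C3=10 -> else branch F11) = 8
  D3 = 2 - 8 = -6

Second demand — change propagation:
  F11: re-runs because H3 7->-9; new result 8 (unchanged).
  G1: re-runs because H3 7->-9; new result 8 (unchanged).
  A10: re-examined; everything it read last time is the same (G5 unchanged, G1 unchanged) — cache 2 kept, no run.
  D6: re-examined; everything it read last time is the same (F11 unchanged, A10 unchanged) — cache 2 kept, no run.
  A8: re-examined; everything it read last time is the same (G1 unchanged, D6 unchanged) — cache 2 kept, no run.
  C3: re-examined; everything it read last time is the same (F11 unchanged, A8 unchanged) — cache 10 kept, no run.
  H7: re-examined; everything it read last time is the same (C3 unchanged, F11 unchanged) — cache 8 kept, no run.
  D3: re-examined; everything it read last time is the same (D6 unchanged, H7 unchanged) — cache -6 kept, no run.

The important point: at A10 every value read last time is unchanged, so the dirty flag clears without a run.

D3 now evaluates to -6.
Run set: F11, G1 (2 run).
Changed values: H3.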